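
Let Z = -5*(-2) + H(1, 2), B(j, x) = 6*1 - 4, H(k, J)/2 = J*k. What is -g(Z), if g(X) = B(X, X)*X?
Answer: -28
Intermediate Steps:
H(k, J) = 2*J*k (H(k, J) = 2*(J*k) = 2*J*k)
B(j, x) = 2 (B(j, x) = 6 - 4 = 2)
Z = 14 (Z = -5*(-2) + 2*2*1 = 10 + 4 = 14)
g(X) = 2*X
-g(Z) = -2*14 = -1*28 = -28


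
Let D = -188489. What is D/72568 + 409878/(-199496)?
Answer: -8418353531/1809628216 ≈ -4.6520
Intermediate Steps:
D/72568 + 409878/(-199496) = -188489/72568 + 409878/(-199496) = -188489*1/72568 + 409878*(-1/199496) = -188489/72568 - 204939/99748 = -8418353531/1809628216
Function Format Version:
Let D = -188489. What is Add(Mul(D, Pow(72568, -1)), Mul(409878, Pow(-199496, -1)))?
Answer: Rational(-8418353531, 1809628216) ≈ -4.6520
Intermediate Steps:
Add(Mul(D, Pow(72568, -1)), Mul(409878, Pow(-199496, -1))) = Add(Mul(-188489, Pow(72568, -1)), Mul(409878, Pow(-199496, -1))) = Add(Mul(-188489, Rational(1, 72568)), Mul(409878, Rational(-1, 199496))) = Add(Rational(-188489, 72568), Rational(-204939, 99748)) = Rational(-8418353531, 1809628216)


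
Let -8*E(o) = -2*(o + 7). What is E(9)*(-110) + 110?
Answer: -330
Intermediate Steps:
E(o) = 7/4 + o/4 (E(o) = -(-1)*(o + 7)/4 = -(-1)*(7 + o)/4 = -(-14 - 2*o)/8 = 7/4 + o/4)
E(9)*(-110) + 110 = (7/4 + (¼)*9)*(-110) + 110 = (7/4 + 9/4)*(-110) + 110 = 4*(-110) + 110 = -440 + 110 = -330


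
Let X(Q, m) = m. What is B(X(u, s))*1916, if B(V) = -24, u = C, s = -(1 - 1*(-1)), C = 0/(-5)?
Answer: -45984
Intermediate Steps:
C = 0 (C = 0*(-⅕) = 0)
s = -2 (s = -(1 + 1) = -1*2 = -2)
u = 0
B(X(u, s))*1916 = -24*1916 = -45984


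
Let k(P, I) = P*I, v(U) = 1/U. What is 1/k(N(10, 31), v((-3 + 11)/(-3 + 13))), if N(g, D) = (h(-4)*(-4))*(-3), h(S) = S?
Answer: -1/60 ≈ -0.016667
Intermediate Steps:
N(g, D) = -48 (N(g, D) = -4*(-4)*(-3) = 16*(-3) = -48)
k(P, I) = I*P
1/k(N(10, 31), v((-3 + 11)/(-3 + 13))) = 1/(-48/((-3 + 11)/(-3 + 13))) = 1/(-48/(8/10)) = 1/(-48/(8*(⅒))) = 1/(-48/(⅘)) = 1/((5/4)*(-48)) = 1/(-60) = -1/60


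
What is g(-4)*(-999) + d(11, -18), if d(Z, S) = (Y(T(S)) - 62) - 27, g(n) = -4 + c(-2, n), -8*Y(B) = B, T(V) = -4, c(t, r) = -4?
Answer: 15807/2 ≈ 7903.5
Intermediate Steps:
Y(B) = -B/8
g(n) = -8 (g(n) = -4 - 4 = -8)
d(Z, S) = -177/2 (d(Z, S) = (-⅛*(-4) - 62) - 27 = (½ - 62) - 27 = -123/2 - 27 = -177/2)
g(-4)*(-999) + d(11, -18) = -8*(-999) - 177/2 = 7992 - 177/2 = 15807/2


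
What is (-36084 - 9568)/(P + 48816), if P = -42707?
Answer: -45652/6109 ≈ -7.4729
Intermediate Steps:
(-36084 - 9568)/(P + 48816) = (-36084 - 9568)/(-42707 + 48816) = -45652/6109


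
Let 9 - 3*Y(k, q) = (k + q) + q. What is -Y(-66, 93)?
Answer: 37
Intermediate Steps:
Y(k, q) = 3 - 2*q/3 - k/3 (Y(k, q) = 3 - ((k + q) + q)/3 = 3 - (k + 2*q)/3 = 3 + (-2*q/3 - k/3) = 3 - 2*q/3 - k/3)
-Y(-66, 93) = -(3 - 2/3*93 - 1/3*(-66)) = -(3 - 62 + 22) = -1*(-37) = 37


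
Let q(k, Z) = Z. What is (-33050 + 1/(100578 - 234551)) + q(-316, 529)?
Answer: -4356935934/133973 ≈ -32521.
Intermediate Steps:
(-33050 + 1/(100578 - 234551)) + q(-316, 529) = (-33050 + 1/(100578 - 234551)) + 529 = (-33050 + 1/(-133973)) + 529 = (-33050 - 1/133973) + 529 = -4427807651/133973 + 529 = -4356935934/133973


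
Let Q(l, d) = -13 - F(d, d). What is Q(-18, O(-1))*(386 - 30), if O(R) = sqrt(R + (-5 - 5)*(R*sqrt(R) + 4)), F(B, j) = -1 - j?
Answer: -4272 + 356*sqrt(-41 + 10*I) ≈ -3996.0 + 2296.2*I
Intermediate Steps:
O(R) = sqrt(-40 + R - 10*R**(3/2)) (O(R) = sqrt(R - 10*(R**(3/2) + 4)) = sqrt(R - 10*(4 + R**(3/2))) = sqrt(R + (-40 - 10*R**(3/2))) = sqrt(-40 + R - 10*R**(3/2)))
Q(l, d) = -12 + d (Q(l, d) = -13 - (-1 - d) = -13 + (1 + d) = -12 + d)
Q(-18, O(-1))*(386 - 30) = (-12 + sqrt(-40 - 1 - (-10)*I))*(386 - 30) = (-12 + sqrt(-40 - 1 - (-10)*I))*356 = (-12 + sqrt(-40 - 1 + 10*I))*356 = (-12 + sqrt(-41 + 10*I))*356 = -4272 + 356*sqrt(-41 + 10*I)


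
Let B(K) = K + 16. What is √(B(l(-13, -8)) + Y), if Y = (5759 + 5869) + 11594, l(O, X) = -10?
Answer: 2*√5807 ≈ 152.41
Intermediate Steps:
Y = 23222 (Y = 11628 + 11594 = 23222)
B(K) = 16 + K
√(B(l(-13, -8)) + Y) = √((16 - 10) + 23222) = √(6 + 23222) = √23228 = 2*√5807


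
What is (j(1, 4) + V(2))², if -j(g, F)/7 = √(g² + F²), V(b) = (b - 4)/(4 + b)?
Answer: 7498/9 + 14*√17/3 ≈ 852.35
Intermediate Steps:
V(b) = (-4 + b)/(4 + b)
j(g, F) = -7*√(F² + g²) (j(g, F) = -7*√(g² + F²) = -7*√(F² + g²))
(j(1, 4) + V(2))² = (-7*√(4² + 1²) + (-4 + 2)/(4 + 2))² = (-7*√(16 + 1) - 2/6)² = (-7*√17 + (⅙)*(-2))² = (-7*√17 - ⅓)² = (-⅓ - 7*√17)²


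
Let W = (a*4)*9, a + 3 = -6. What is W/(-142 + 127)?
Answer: 108/5 ≈ 21.600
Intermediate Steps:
a = -9 (a = -3 - 6 = -9)
W = -324 (W = -9*4*9 = -36*9 = -324)
W/(-142 + 127) = -324/(-142 + 127) = -324/(-15) = -1/15*(-324) = 108/5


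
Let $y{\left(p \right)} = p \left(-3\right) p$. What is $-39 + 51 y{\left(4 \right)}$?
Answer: $-2487$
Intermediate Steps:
$y{\left(p \right)} = - 3 p^{2}$ ($y{\left(p \right)} = - 3 p p = - 3 p^{2}$)
$-39 + 51 y{\left(4 \right)} = -39 + 51 \left(- 3 \cdot 4^{2}\right) = -39 + 51 \left(\left(-3\right) 16\right) = -39 + 51 \left(-48\right) = -39 - 2448 = -2487$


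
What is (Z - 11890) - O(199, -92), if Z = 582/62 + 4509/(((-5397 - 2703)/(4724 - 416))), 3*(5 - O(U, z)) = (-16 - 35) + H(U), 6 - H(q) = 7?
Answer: -33249979/2325 ≈ -14301.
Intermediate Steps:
H(q) = -1 (H(q) = 6 - 1*7 = 6 - 7 = -1)
O(U, z) = 67/3 (O(U, z) = 5 - ((-16 - 35) - 1)/3 = 5 - (-51 - 1)/3 = 5 - ⅓*(-52) = 5 + 52/3 = 67/3)
Z = -1851268/775 (Z = 582*(1/62) + 4509/((-8100/4308)) = 291/31 + 4509/((-8100*1/4308)) = 291/31 + 4509/(-675/359) = 291/31 + 4509*(-359/675) = 291/31 - 59953/25 = -1851268/775 ≈ -2388.7)
(Z - 11890) - O(199, -92) = (-1851268/775 - 11890) - 1*67/3 = -11066018/775 - 67/3 = -33249979/2325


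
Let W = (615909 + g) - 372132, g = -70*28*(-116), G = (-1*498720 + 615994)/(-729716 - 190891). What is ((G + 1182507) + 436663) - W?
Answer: 1056887098757/920607 ≈ 1.1480e+6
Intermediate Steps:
G = -117274/920607 (G = (-498720 + 615994)/(-920607) = 117274*(-1/920607) = -117274/920607 ≈ -0.12739)
g = 227360 (g = -1960*(-116) = 227360)
W = 471137 (W = (615909 + 227360) - 372132 = 843269 - 372132 = 471137)
((G + 1182507) + 436663) - W = ((-117274/920607 + 1182507) + 436663) - 1*471137 = (1088624104475/920607 + 436663) - 471137 = 1490619118916/920607 - 471137 = 1056887098757/920607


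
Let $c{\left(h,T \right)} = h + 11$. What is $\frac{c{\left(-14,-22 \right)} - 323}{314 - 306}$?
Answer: $- \frac{163}{4} \approx -40.75$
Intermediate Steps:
$c{\left(h,T \right)} = 11 + h$
$\frac{c{\left(-14,-22 \right)} - 323}{314 - 306} = \frac{\left(11 - 14\right) - 323}{314 - 306} = \frac{-3 - 323}{8} = \left(-326\right) \frac{1}{8} = - \frac{163}{4}$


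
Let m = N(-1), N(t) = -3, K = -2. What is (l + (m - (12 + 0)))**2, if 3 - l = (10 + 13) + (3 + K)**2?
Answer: 1296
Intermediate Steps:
m = -3
l = -21 (l = 3 - ((10 + 13) + (3 - 2)**2) = 3 - (23 + 1**2) = 3 - (23 + 1) = 3 - 1*24 = 3 - 24 = -21)
(l + (m - (12 + 0)))**2 = (-21 + (-3 - (12 + 0)))**2 = (-21 + (-3 - 1*12))**2 = (-21 + (-3 - 12))**2 = (-21 - 15)**2 = (-36)**2 = 1296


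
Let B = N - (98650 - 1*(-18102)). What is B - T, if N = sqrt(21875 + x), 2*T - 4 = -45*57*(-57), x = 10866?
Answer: -379713/2 + sqrt(32741) ≈ -1.8968e+5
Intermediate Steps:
T = 146209/2 (T = 2 + (-45*57*(-57))/2 = 2 + (-2565*(-57))/2 = 2 + (1/2)*146205 = 2 + 146205/2 = 146209/2 ≈ 73105.)
N = sqrt(32741) (N = sqrt(21875 + 10866) = sqrt(32741) ≈ 180.94)
B = -116752 + sqrt(32741) (B = sqrt(32741) - (98650 - 1*(-18102)) = sqrt(32741) - (98650 + 18102) = sqrt(32741) - 1*116752 = sqrt(32741) - 116752 = -116752 + sqrt(32741) ≈ -1.1657e+5)
B - T = (-116752 + sqrt(32741)) - 1*146209/2 = (-116752 + sqrt(32741)) - 146209/2 = -379713/2 + sqrt(32741)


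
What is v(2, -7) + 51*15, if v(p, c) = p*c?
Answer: 751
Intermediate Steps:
v(p, c) = c*p
v(2, -7) + 51*15 = -7*2 + 51*15 = -14 + 765 = 751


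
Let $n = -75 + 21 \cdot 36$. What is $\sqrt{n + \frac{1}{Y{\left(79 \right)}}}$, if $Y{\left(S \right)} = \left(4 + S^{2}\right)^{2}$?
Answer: $\frac{\sqrt{26559017026}}{6245} \approx 26.096$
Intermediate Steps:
$n = 681$ ($n = -75 + 756 = 681$)
$\sqrt{n + \frac{1}{Y{\left(79 \right)}}} = \sqrt{681 + \frac{1}{\left(4 + 79^{2}\right)^{2}}} = \sqrt{681 + \frac{1}{\left(4 + 6241\right)^{2}}} = \sqrt{681 + \frac{1}{6245^{2}}} = \sqrt{681 + \frac{1}{39000025}} = \sqrt{\frac{26559017026}{39000025}} = \frac{\sqrt{26559017026}}{6245}$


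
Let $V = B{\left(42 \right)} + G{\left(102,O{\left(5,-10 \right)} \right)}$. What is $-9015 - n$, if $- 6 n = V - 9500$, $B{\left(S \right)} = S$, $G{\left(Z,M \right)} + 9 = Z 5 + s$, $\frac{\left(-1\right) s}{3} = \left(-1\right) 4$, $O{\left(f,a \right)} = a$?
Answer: $- \frac{63035}{6} \approx -10506.0$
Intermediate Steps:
$s = 12$ ($s = - 3 \left(\left(-1\right) 4\right) = \left(-3\right) \left(-4\right) = 12$)
$G{\left(Z,M \right)} = 3 + 5 Z$ ($G{\left(Z,M \right)} = -9 + \left(Z 5 + 12\right) = -9 + \left(5 Z + 12\right) = -9 + \left(12 + 5 Z\right) = 3 + 5 Z$)
$V = 555$ ($V = 42 + \left(3 + 5 \cdot 102\right) = 42 + \left(3 + 510\right) = 42 + 513 = 555$)
$n = \frac{8945}{6}$ ($n = - \frac{555 - 9500}{6} = \left(- \frac{1}{6}\right) \left(-8945\right) = \frac{8945}{6} \approx 1490.8$)
$-9015 - n = -9015 - \frac{8945}{6} = - \frac{63035}{6}$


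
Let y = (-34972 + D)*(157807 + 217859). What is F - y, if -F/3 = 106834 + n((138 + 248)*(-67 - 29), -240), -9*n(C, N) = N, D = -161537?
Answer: 73821429412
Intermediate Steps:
n(C, N) = -N/9
y = -73821749994 (y = (-34972 - 161537)*(157807 + 217859) = -196509*375666 = -73821749994)
F = -320582 (F = -3*(106834 - ⅑*(-240)) = -3*(106834 + 80/3) = -3*320582/3 = -320582)
F - y = -320582 - 1*(-73821749994) = -320582 + 73821749994 = 73821429412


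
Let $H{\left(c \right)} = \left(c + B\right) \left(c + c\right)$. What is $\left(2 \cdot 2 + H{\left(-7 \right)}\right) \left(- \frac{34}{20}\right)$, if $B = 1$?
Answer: $- \frac{748}{5} \approx -149.6$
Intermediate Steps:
$H{\left(c \right)} = 2 c \left(1 + c\right)$ ($H{\left(c \right)} = \left(c + 1\right) \left(c + c\right) = \left(1 + c\right) 2 c = 2 c \left(1 + c\right)$)
$\left(2 \cdot 2 + H{\left(-7 \right)}\right) \left(- \frac{34}{20}\right) = \left(2 \cdot 2 + 2 \left(-7\right) \left(1 - 7\right)\right) \left(- \frac{34}{20}\right) = \left(4 + 2 \left(-7\right) \left(-6\right)\right) \left(\left(-34\right) \frac{1}{20}\right) = \left(4 + 84\right) \left(- \frac{17}{10}\right) = 88 \left(- \frac{17}{10}\right) = - \frac{748}{5}$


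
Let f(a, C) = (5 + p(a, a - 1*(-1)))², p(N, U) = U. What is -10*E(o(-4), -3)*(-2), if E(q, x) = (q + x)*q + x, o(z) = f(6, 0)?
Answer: 406020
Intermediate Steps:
f(a, C) = (6 + a)² (f(a, C) = (5 + (a - 1*(-1)))² = (5 + (a + 1))² = (5 + (1 + a))² = (6 + a)²)
o(z) = 144 (o(z) = (6 + 6)² = 12² = 144)
E(q, x) = x + q*(q + x) (E(q, x) = q*(q + x) + x = x + q*(q + x))
-10*E(o(-4), -3)*(-2) = -10*(-3 + 144² + 144*(-3))*(-2) = -10*(-3 + 20736 - 432)*(-2) = -10*20301*(-2) = -203010*(-2) = 406020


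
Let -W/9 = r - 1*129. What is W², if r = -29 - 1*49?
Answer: 3470769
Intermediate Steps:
r = -78 (r = -29 - 49 = -78)
W = 1863 (W = -9*(-78 - 1*129) = -9*(-78 - 129) = -9*(-207) = 1863)
W² = 1863² = 3470769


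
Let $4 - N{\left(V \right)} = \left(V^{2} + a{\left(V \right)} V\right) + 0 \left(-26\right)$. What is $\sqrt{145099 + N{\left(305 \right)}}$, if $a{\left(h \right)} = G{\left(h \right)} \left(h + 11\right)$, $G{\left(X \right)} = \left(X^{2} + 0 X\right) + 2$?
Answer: $i \sqrt{8965890182} \approx 94688.0 i$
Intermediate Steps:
$G{\left(X \right)} = 2 + X^{2}$ ($G{\left(X \right)} = \left(X^{2} + 0\right) + 2 = X^{2} + 2 = 2 + X^{2}$)
$a{\left(h \right)} = \left(2 + h^{2}\right) \left(11 + h\right)$ ($a{\left(h \right)} = \left(2 + h^{2}\right) \left(h + 11\right) = \left(2 + h^{2}\right) \left(11 + h\right)$)
$N{\left(V \right)} = 4 - V^{2} - V \left(2 + V^{2}\right) \left(11 + V\right)$ ($N{\left(V \right)} = 4 - \left(\left(V^{2} + \left(2 + V^{2}\right) \left(11 + V\right) V\right) + 0 \left(-26\right)\right) = 4 - \left(\left(V^{2} + V \left(2 + V^{2}\right) \left(11 + V\right)\right) + 0\right) = 4 - \left(V^{2} + V \left(2 + V^{2}\right) \left(11 + V\right)\right) = 4 - V^{2} - V \left(2 + V^{2}\right) \left(11 + V\right)$)
$\sqrt{145099 + N{\left(305 \right)}} = \sqrt{145099 - \left(93021 + 305 \left(2 + 305^{2}\right) \left(11 + 305\right)\right)} = \sqrt{145099 - \left(93021 + 305 \left(2 + 93025\right) 316\right)} = \sqrt{145099 - \left(93021 + 305 \cdot 93027 \cdot 316\right)} = \sqrt{145099 - 8966035281} = \sqrt{-8965890182} = i \sqrt{8965890182}$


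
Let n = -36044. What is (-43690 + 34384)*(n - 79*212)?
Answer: 491282352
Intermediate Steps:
(-43690 + 34384)*(n - 79*212) = (-43690 + 34384)*(-36044 - 79*212) = -9306*(-36044 - 16748) = -9306*(-52792) = 491282352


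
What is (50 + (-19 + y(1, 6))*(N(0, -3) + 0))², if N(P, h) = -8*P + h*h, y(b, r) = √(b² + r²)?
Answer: 17638 - 2178*√37 ≈ 4389.7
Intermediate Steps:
N(P, h) = h² - 8*P (N(P, h) = -8*P + h² = h² - 8*P)
(50 + (-19 + y(1, 6))*(N(0, -3) + 0))² = (50 + (-19 + √(1² + 6²))*(((-3)² - 8*0) + 0))² = (50 + (-19 + √(1 + 36))*((9 + 0) + 0))² = (50 + (-19 + √37)*(9 + 0))² = (50 + (-19 + √37)*9)² = (50 + (-171 + 9*√37))² = (-121 + 9*√37)²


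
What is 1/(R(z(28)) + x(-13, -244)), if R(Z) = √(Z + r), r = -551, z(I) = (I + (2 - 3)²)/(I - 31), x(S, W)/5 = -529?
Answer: -7935/20989757 - 29*I*√6/20989757 ≈ -0.00037804 - 3.3843e-6*I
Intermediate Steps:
x(S, W) = -2645 (x(S, W) = 5*(-529) = -2645)
z(I) = (1 + I)/(-31 + I) (z(I) = (I + (-1)²)/(-31 + I) = (I + 1)/(-31 + I) = (1 + I)/(-31 + I))
R(Z) = √(-551 + Z) (R(Z) = √(Z - 551) = √(-551 + Z))
1/(R(z(28)) + x(-13, -244)) = 1/(√(-551 + (1 + 28)/(-31 + 28)) - 2645) = 1/(√(-551 + 29/(-3)) - 2645) = 1/(√(-551 - ⅓*29) - 2645) = 1/(√(-551 - 29/3) - 2645) = 1/(√(-1682/3) - 2645) = 1/(29*I*√6/3 - 2645) = 1/(-2645 + 29*I*√6/3)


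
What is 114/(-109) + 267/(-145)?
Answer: -45633/15805 ≈ -2.8872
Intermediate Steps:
114/(-109) + 267/(-145) = 114*(-1/109) + 267*(-1/145) = -114/109 - 267/145 = -45633/15805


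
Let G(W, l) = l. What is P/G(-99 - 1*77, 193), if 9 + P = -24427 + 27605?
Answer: 3169/193 ≈ 16.420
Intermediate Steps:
P = 3169 (P = -9 + (-24427 + 27605) = -9 + 3178 = 3169)
P/G(-99 - 1*77, 193) = 3169/193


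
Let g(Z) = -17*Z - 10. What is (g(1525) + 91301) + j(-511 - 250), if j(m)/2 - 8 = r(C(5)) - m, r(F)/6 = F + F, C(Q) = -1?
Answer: 66880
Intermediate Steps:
r(F) = 12*F (r(F) = 6*(F + F) = 6*(2*F) = 12*F)
g(Z) = -10 - 17*Z
j(m) = -8 - 2*m (j(m) = 16 + 2*(12*(-1) - m) = 16 + 2*(-12 - m) = 16 + (-24 - 2*m) = -8 - 2*m)
(g(1525) + 91301) + j(-511 - 250) = ((-10 - 17*1525) + 91301) + (-8 - 2*(-511 - 250)) = ((-10 - 25925) + 91301) + (-8 - 2*(-761)) = (-25935 + 91301) + (-8 + 1522) = 65366 + 1514 = 66880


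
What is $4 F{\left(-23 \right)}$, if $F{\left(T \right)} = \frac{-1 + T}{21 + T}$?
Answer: $48$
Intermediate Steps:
$F{\left(T \right)} = \frac{-1 + T}{21 + T}$
$4 F{\left(-23 \right)} = 4 \frac{-1 - 23}{21 - 23} = 4 \frac{1}{-2} \left(-24\right) = 4 \left(\left(- \frac{1}{2}\right) \left(-24\right)\right) = 4 \cdot 12 = 48$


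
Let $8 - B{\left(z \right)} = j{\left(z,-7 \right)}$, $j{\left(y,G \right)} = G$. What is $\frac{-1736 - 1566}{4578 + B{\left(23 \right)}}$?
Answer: $- \frac{3302}{4593} \approx -0.71892$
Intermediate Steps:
$B{\left(z \right)} = 15$ ($B{\left(z \right)} = 8 - -7 = 8 + 7 = 15$)
$\frac{-1736 - 1566}{4578 + B{\left(23 \right)}} = \frac{-1736 - 1566}{4578 + 15} = - \frac{3302}{4593}$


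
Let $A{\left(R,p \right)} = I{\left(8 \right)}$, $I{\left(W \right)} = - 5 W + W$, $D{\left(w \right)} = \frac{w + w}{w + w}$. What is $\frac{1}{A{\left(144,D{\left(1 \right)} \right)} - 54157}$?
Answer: $- \frac{1}{54189} \approx -1.8454 \cdot 10^{-5}$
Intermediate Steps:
$D{\left(w \right)} = 1$ ($D{\left(w \right)} = \frac{2 w}{2 w} = 2 w \frac{1}{2 w} = 1$)
$I{\left(W \right)} = - 4 W$
$A{\left(R,p \right)} = -32$ ($A{\left(R,p \right)} = \left(-4\right) 8 = -32$)
$\frac{1}{A{\left(144,D{\left(1 \right)} \right)} - 54157} = \frac{1}{-32 - 54157} = \frac{1}{-54189} = - \frac{1}{54189}$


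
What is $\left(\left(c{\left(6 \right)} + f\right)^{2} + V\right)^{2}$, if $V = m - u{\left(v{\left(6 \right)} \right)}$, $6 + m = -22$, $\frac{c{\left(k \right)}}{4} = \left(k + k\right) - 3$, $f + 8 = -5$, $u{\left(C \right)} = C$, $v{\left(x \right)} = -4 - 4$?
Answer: $259081$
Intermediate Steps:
$v{\left(x \right)} = -8$
$f = -13$ ($f = -8 - 5 = -13$)
$c{\left(k \right)} = -12 + 8 k$ ($c{\left(k \right)} = 4 \left(\left(k + k\right) - 3\right) = 4 \left(2 k - 3\right) = 4 \left(-3 + 2 k\right) = -12 + 8 k$)
$m = -28$ ($m = -6 - 22 = -28$)
$V = -20$ ($V = -28 - -8 = -28 + 8 = -20$)
$\left(\left(c{\left(6 \right)} + f\right)^{2} + V\right)^{2} = \left(\left(\left(-12 + 8 \cdot 6\right) - 13\right)^{2} - 20\right)^{2} = \left(\left(\left(-12 + 48\right) - 13\right)^{2} - 20\right)^{2} = \left(\left(36 - 13\right)^{2} - 20\right)^{2} = \left(23^{2} - 20\right)^{2} = \left(529 - 20\right)^{2} = 509^{2} = 259081$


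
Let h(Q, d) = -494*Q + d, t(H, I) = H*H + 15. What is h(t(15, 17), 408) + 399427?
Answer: 281275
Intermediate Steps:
t(H, I) = 15 + H² (t(H, I) = H² + 15 = 15 + H²)
h(Q, d) = d - 494*Q
h(t(15, 17), 408) + 399427 = (408 - 494*(15 + 15²)) + 399427 = (408 - 494*(15 + 225)) + 399427 = (408 - 494*240) + 399427 = (408 - 118560) + 399427 = -118152 + 399427 = 281275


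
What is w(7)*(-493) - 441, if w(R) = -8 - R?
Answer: 6954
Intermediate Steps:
w(7)*(-493) - 441 = (-8 - 1*7)*(-493) - 441 = (-8 - 7)*(-493) - 441 = -15*(-493) - 441 = 7395 - 441 = 6954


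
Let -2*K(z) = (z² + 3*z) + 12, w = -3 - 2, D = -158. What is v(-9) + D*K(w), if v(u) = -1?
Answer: 1737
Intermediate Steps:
w = -5
K(z) = -6 - 3*z/2 - z²/2 (K(z) = -((z² + 3*z) + 12)/2 = -(12 + z² + 3*z)/2 = -6 - 3*z/2 - z²/2)
v(-9) + D*K(w) = -1 - 158*(-6 - 3/2*(-5) - ½*(-5)²) = -1 - 158*(-6 + 15/2 - ½*25) = -1 - 158*(-6 + 15/2 - 25/2) = -1 - 158*(-11) = -1 + 1738 = 1737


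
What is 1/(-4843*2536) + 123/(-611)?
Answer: -1510667915/7504209128 ≈ -0.20131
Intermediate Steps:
1/(-4843*2536) + 123/(-611) = -1/4843*1/2536 + 123*(-1/611) = -1/12281848 - 123/611 = -1510667915/7504209128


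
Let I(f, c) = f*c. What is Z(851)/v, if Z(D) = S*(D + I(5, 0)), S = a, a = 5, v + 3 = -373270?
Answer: -4255/373273 ≈ -0.011399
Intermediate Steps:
v = -373273 (v = -3 - 373270 = -373273)
S = 5
I(f, c) = c*f
Z(D) = 5*D (Z(D) = 5*(D + 0*5) = 5*(D + 0) = 5*D)
Z(851)/v = (5*851)/(-373273) = 4255*(-1/373273) = -4255/373273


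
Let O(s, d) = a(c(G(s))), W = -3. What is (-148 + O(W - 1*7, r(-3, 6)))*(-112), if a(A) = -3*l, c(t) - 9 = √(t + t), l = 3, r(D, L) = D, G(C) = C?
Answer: 17584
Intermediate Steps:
c(t) = 9 + √2*√t (c(t) = 9 + √(t + t) = 9 + √(2*t) = 9 + √2*√t)
a(A) = -9 (a(A) = -3*3 = -9)
O(s, d) = -9
(-148 + O(W - 1*7, r(-3, 6)))*(-112) = (-148 - 9)*(-112) = -157*(-112) = 17584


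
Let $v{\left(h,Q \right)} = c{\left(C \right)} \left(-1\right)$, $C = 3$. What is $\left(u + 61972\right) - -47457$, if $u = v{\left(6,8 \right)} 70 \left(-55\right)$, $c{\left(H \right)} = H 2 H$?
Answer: $178729$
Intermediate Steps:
$c{\left(H \right)} = 2 H^{2}$ ($c{\left(H \right)} = 2 H H = 2 H^{2}$)
$v{\left(h,Q \right)} = -18$ ($v{\left(h,Q \right)} = 2 \cdot 3^{2} \left(-1\right) = 2 \cdot 9 \left(-1\right) = 18 \left(-1\right) = -18$)
$u = 69300$ ($u = \left(-18\right) 70 \left(-55\right) = \left(-1260\right) \left(-55\right) = 69300$)
$\left(u + 61972\right) - -47457 = \left(69300 + 61972\right) - -47457 = 131272 + 47457 = 178729$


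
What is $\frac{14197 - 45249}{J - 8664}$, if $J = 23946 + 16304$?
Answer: $- \frac{15526}{15793} \approx -0.98309$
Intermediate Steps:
$J = 40250$
$\frac{14197 - 45249}{J - 8664} = \frac{14197 - 45249}{40250 - 8664} = - \frac{31052}{31586} = \left(-31052\right) \frac{1}{31586} = - \frac{15526}{15793}$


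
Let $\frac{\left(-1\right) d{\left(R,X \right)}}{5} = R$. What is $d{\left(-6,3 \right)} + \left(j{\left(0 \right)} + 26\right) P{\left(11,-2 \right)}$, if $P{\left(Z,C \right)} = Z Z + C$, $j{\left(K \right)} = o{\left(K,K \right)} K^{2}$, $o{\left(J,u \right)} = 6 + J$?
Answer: $3124$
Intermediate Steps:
$d{\left(R,X \right)} = - 5 R$
$j{\left(K \right)} = K^{2} \left(6 + K\right)$ ($j{\left(K \right)} = \left(6 + K\right) K^{2} = K^{2} \left(6 + K\right)$)
$P{\left(Z,C \right)} = C + Z^{2}$ ($P{\left(Z,C \right)} = Z^{2} + C = C + Z^{2}$)
$d{\left(-6,3 \right)} + \left(j{\left(0 \right)} + 26\right) P{\left(11,-2 \right)} = \left(-5\right) \left(-6\right) + \left(0^{2} \left(6 + 0\right) + 26\right) \left(-2 + 11^{2}\right) = 30 + \left(0 \cdot 6 + 26\right) \left(-2 + 121\right) = 30 + \left(0 + 26\right) 119 = 30 + 26 \cdot 119 = 30 + 3094 = 3124$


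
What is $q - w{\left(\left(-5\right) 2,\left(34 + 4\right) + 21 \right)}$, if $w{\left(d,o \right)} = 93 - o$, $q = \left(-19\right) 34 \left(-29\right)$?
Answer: $18700$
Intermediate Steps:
$q = 18734$ ($q = \left(-646\right) \left(-29\right) = 18734$)
$q - w{\left(\left(-5\right) 2,\left(34 + 4\right) + 21 \right)} = 18734 - \left(93 - \left(\left(34 + 4\right) + 21\right)\right) = 18734 - \left(93 - \left(38 + 21\right)\right) = 18734 - \left(93 - 59\right) = 18734 - 34 = 18700$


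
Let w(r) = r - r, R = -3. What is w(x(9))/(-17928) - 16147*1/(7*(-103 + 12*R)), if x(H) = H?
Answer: 16147/973 ≈ 16.595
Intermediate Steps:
w(r) = 0
w(x(9))/(-17928) - 16147*1/(7*(-103 + 12*R)) = 0/(-17928) - 16147*1/(7*(-103 + 12*(-3))) = 0*(-1/17928) - 16147*1/(7*(-103 - 36)) = 0 - 16147/(7*(-139)) = 0 - 16147/(-973) = 0 - 16147*(-1/973) = 0 + 16147/973 = 16147/973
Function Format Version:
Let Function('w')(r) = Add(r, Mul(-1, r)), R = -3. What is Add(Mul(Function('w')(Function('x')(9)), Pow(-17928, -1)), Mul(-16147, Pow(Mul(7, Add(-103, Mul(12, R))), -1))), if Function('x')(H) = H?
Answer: Rational(16147, 973) ≈ 16.595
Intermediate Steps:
Function('w')(r) = 0
Add(Mul(Function('w')(Function('x')(9)), Pow(-17928, -1)), Mul(-16147, Pow(Mul(7, Add(-103, Mul(12, R))), -1))) = Add(Mul(0, Pow(-17928, -1)), Mul(-16147, Pow(Mul(7, Add(-103, Mul(12, -3))), -1))) = Add(Mul(0, Rational(-1, 17928)), Mul(-16147, Pow(Mul(7, Add(-103, -36)), -1))) = Add(0, Mul(-16147, Pow(Mul(7, -139), -1))) = Add(0, Mul(-16147, Pow(-973, -1))) = Add(0, Mul(-16147, Rational(-1, 973))) = Add(0, Rational(16147, 973)) = Rational(16147, 973)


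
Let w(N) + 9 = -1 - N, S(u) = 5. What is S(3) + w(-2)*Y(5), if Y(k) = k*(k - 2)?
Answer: -115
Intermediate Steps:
Y(k) = k*(-2 + k)
w(N) = -10 - N (w(N) = -9 + (-1 - N) = -10 - N)
S(3) + w(-2)*Y(5) = 5 + (-10 - 1*(-2))*(5*(-2 + 5)) = 5 + (-10 + 2)*(5*3) = 5 - 8*15 = 5 - 120 = -115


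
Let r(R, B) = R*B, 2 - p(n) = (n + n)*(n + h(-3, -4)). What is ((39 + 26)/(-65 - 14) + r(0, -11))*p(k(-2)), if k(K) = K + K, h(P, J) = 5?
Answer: -650/79 ≈ -8.2278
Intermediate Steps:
k(K) = 2*K
p(n) = 2 - 2*n*(5 + n) (p(n) = 2 - (n + n)*(n + 5) = 2 - 2*n*(5 + n))
r(R, B) = B*R
((39 + 26)/(-65 - 14) + r(0, -11))*p(k(-2)) = ((39 + 26)/(-65 - 14) - 11*0)*(2 - 20*(-2) - 2*(2*(-2))**2) = (65/(-79) + 0)*(2 - 10*(-4) - 2*(-4)**2) = (65*(-1/79) + 0)*(2 + 40 - 2*16) = (-65/79 + 0)*(2 + 40 - 32) = -65/79*10 = -650/79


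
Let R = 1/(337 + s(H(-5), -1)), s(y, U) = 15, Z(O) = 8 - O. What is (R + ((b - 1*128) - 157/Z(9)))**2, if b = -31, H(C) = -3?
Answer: 494209/123904 ≈ 3.9886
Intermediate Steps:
R = 1/352 (R = 1/(337 + 15) = 1/352 ≈ 0.0028409)
(R + ((b - 1*128) - 157/Z(9)))**2 = (1/352 + ((-31 - 1*128) - 157/(8 - 1*9)))**2 = (1/352 + ((-31 - 128) - 157/(8 - 9)))**2 = (1/352 + (-159 - 157/(-1)))**2 = (1/352 + (-159 - 157*(-1)))**2 = (1/352 + (-159 + 157))**2 = (1/352 - 2)**2 = (-703/352)**2 = 494209/123904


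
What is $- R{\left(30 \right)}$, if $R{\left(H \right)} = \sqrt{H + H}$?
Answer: $- 2 \sqrt{15} \approx -7.746$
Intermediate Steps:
$R{\left(H \right)} = \sqrt{2} \sqrt{H}$ ($R{\left(H \right)} = \sqrt{2 H} = \sqrt{2} \sqrt{H}$)
$- R{\left(30 \right)} = - \sqrt{2} \sqrt{30} = - 2 \sqrt{15}$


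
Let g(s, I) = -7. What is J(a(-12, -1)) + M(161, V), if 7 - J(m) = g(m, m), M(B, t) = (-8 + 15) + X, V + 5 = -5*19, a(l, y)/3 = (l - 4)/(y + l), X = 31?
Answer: 52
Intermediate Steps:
a(l, y) = 3*(-4 + l)/(l + y) (a(l, y) = 3*((l - 4)/(y + l)) = 3*((-4 + l)/(l + y)) = 3*(-4 + l)/(l + y))
V = -100 (V = -5 - 5*19 = -5 - 95 = -100)
M(B, t) = 38 (M(B, t) = (-8 + 15) + 31 = 7 + 31 = 38)
J(m) = 14 (J(m) = 7 - 1*(-7) = 7 + 7 = 14)
J(a(-12, -1)) + M(161, V) = 14 + 38 = 52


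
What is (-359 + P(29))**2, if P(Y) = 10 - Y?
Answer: 142884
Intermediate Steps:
(-359 + P(29))**2 = (-359 + (10 - 1*29))**2 = (-359 + (10 - 29))**2 = (-359 - 19)**2 = (-378)**2 = 142884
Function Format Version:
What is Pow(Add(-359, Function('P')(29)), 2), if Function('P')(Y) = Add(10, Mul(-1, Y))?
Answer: 142884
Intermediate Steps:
Pow(Add(-359, Function('P')(29)), 2) = Pow(Add(-359, Add(10, Mul(-1, 29))), 2) = Pow(Add(-359, Add(10, -29)), 2) = Pow(Add(-359, -19), 2) = Pow(-378, 2) = 142884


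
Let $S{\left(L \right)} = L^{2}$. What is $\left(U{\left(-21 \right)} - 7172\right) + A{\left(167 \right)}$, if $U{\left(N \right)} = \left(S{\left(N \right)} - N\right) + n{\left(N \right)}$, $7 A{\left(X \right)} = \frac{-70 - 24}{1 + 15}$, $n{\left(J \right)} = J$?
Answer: $- \frac{376983}{56} \approx -6731.8$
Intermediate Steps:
$A{\left(X \right)} = - \frac{47}{56}$ ($A{\left(X \right)} = \frac{\left(-70 - 24\right) \frac{1}{1 + 15}}{7} = \frac{\left(-94\right) \frac{1}{16}}{7} = \frac{1}{7} \left(- \frac{47}{8}\right) = - \frac{47}{56}$)
$U{\left(N \right)} = N^{2}$ ($U{\left(N \right)} = \left(N^{2} - N\right) + N = N^{2}$)
$\left(U{\left(-21 \right)} - 7172\right) + A{\left(167 \right)} = \left(\left(-21\right)^{2} - 7172\right) - \frac{47}{56} = \left(441 - 7172\right) - \frac{47}{56} = -6731 - \frac{47}{56} = - \frac{376983}{56}$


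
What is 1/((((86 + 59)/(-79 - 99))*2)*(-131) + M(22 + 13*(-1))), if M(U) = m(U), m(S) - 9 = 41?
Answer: 89/23445 ≈ 0.0037961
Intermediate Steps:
m(S) = 50 (m(S) = 9 + 41 = 50)
M(U) = 50
1/((((86 + 59)/(-79 - 99))*2)*(-131) + M(22 + 13*(-1))) = 1/((((86 + 59)/(-79 - 99))*2)*(-131) + 50) = 1/(((145/(-178))*2)*(-131) + 50) = 1/(((145*(-1/178))*2)*(-131) + 50) = 1/(-145/178*2*(-131) + 50) = 1/(-145/89*(-131) + 50) = 1/(18995/89 + 50) = 1/(23445/89) = 89/23445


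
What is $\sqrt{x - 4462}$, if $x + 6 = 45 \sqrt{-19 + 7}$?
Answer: $\sqrt{-4468 + 90 i \sqrt{3}} \approx 1.166 + 66.853 i$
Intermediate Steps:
$x = -6 + 90 i \sqrt{3}$ ($x = -6 + 45 \sqrt{-19 + 7} = -6 + 45 \sqrt{-12} = -6 + 45 \cdot 2 i \sqrt{3} = -6 + 90 i \sqrt{3} \approx -6.0 + 155.88 i$)
$\sqrt{x - 4462} = \sqrt{\left(-6 + 90 i \sqrt{3}\right) - 4462} = \sqrt{-4468 + 90 i \sqrt{3}}$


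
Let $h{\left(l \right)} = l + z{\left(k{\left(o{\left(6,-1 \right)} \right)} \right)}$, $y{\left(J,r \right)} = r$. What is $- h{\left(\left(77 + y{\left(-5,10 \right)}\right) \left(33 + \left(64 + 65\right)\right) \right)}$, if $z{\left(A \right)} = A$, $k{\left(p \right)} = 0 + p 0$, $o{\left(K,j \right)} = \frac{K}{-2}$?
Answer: $-14094$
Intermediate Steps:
$o{\left(K,j \right)} = - \frac{K}{2}$ ($o{\left(K,j \right)} = K \left(- \frac{1}{2}\right) = - \frac{K}{2}$)
$k{\left(p \right)} = 0$ ($k{\left(p \right)} = 0 + 0 = 0$)
$h{\left(l \right)} = l$ ($h{\left(l \right)} = l + 0 = l$)
$- h{\left(\left(77 + y{\left(-5,10 \right)}\right) \left(33 + \left(64 + 65\right)\right) \right)} = - \left(77 + 10\right) \left(33 + \left(64 + 65\right)\right) = - 87 \left(33 + 129\right) = - 87 \cdot 162 = \left(-1\right) 14094 = -14094$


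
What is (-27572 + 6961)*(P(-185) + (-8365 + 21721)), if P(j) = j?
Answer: -271467481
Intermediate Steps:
(-27572 + 6961)*(P(-185) + (-8365 + 21721)) = (-27572 + 6961)*(-185 + (-8365 + 21721)) = -20611*(-185 + 13356) = -20611*13171 = -271467481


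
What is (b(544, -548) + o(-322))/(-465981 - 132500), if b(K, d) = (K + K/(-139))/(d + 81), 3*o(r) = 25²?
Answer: -3103493/8965199343 ≈ -0.00034617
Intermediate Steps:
o(r) = 625/3 (o(r) = (⅓)*25² = (⅓)*625 = 625/3)
b(K, d) = 138*K/(139*(81 + d)) (b(K, d) = (K + K*(-1/139))/(81 + d) = (K - K/139)/(81 + d) = (138*K/139)/(81 + d) = 138*K/(139*(81 + d)))
(b(544, -548) + o(-322))/(-465981 - 132500) = ((138/139)*544/(81 - 548) + 625/3)/(-465981 - 132500) = ((138/139)*544/(-467) + 625/3)/(-598481) = ((138/139)*544*(-1/467) + 625/3)*(-1/598481) = (-75072/64913 + 625/3)*(-1/598481) = (40345409/194739)*(-1/598481) = -3103493/8965199343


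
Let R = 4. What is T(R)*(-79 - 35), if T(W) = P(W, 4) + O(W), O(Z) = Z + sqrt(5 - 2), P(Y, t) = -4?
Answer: -114*sqrt(3) ≈ -197.45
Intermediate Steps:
O(Z) = Z + sqrt(3)
T(W) = -4 + W + sqrt(3) (T(W) = -4 + (W + sqrt(3)) = -4 + W + sqrt(3))
T(R)*(-79 - 35) = (-4 + 4 + sqrt(3))*(-79 - 35) = sqrt(3)*(-114) = -114*sqrt(3)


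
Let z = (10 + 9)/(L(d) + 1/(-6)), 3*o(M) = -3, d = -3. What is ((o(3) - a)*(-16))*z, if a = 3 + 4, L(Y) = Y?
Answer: -768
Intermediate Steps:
o(M) = -1 (o(M) = (1/3)*(-3) = -1)
a = 7
z = -6 (z = (10 + 9)/(-3 + 1/(-6)) = 19/(-3 - 1/6) = 19/(-19/6) = 19*(-6/19) = -6)
((o(3) - a)*(-16))*z = ((-1 - 1*7)*(-16))*(-6) = ((-1 - 7)*(-16))*(-6) = -8*(-16)*(-6) = 128*(-6) = -768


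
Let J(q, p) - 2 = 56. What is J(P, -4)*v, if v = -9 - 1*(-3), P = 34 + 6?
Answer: -348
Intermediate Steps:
P = 40
J(q, p) = 58 (J(q, p) = 2 + 56 = 58)
v = -6 (v = -9 + 3 = -6)
J(P, -4)*v = 58*(-6) = -348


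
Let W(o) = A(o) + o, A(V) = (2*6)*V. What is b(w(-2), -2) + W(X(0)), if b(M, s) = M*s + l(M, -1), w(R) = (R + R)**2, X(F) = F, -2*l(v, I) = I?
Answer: -63/2 ≈ -31.500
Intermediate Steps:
l(v, I) = -I/2
A(V) = 12*V
W(o) = 13*o (W(o) = 12*o + o = 13*o)
w(R) = 4*R**2 (w(R) = (2*R)**2 = 4*R**2)
b(M, s) = 1/2 + M*s (b(M, s) = M*s - 1/2*(-1) = M*s + 1/2 = 1/2 + M*s)
b(w(-2), -2) + W(X(0)) = (1/2 + (4*(-2)**2)*(-2)) + 13*0 = (1/2 + (4*4)*(-2)) + 0 = (1/2 + 16*(-2)) + 0 = (1/2 - 32) + 0 = -63/2 + 0 = -63/2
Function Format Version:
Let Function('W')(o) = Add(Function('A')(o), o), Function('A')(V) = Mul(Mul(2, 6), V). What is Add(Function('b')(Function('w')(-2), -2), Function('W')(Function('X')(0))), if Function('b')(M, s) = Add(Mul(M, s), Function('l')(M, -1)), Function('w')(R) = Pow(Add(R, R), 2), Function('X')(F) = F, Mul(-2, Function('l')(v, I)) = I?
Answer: Rational(-63, 2) ≈ -31.500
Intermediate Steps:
Function('l')(v, I) = Mul(Rational(-1, 2), I)
Function('A')(V) = Mul(12, V)
Function('W')(o) = Mul(13, o) (Function('W')(o) = Add(Mul(12, o), o) = Mul(13, o))
Function('w')(R) = Mul(4, Pow(R, 2)) (Function('w')(R) = Pow(Mul(2, R), 2) = Mul(4, Pow(R, 2)))
Function('b')(M, s) = Add(Rational(1, 2), Mul(M, s)) (Function('b')(M, s) = Add(Mul(M, s), Mul(Rational(-1, 2), -1)) = Add(Mul(M, s), Rational(1, 2)) = Add(Rational(1, 2), Mul(M, s)))
Add(Function('b')(Function('w')(-2), -2), Function('W')(Function('X')(0))) = Add(Add(Rational(1, 2), Mul(Mul(4, Pow(-2, 2)), -2)), Mul(13, 0)) = Add(Add(Rational(1, 2), Mul(Mul(4, 4), -2)), 0) = Add(Add(Rational(1, 2), Mul(16, -2)), 0) = Add(Add(Rational(1, 2), -32), 0) = Add(Rational(-63, 2), 0) = Rational(-63, 2)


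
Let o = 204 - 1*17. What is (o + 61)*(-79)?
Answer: -19592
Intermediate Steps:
o = 187 (o = 204 - 17 = 187)
(o + 61)*(-79) = (187 + 61)*(-79) = 248*(-79) = -19592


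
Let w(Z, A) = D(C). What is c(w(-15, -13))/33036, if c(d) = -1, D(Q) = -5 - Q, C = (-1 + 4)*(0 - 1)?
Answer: -1/33036 ≈ -3.0270e-5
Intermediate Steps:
C = -3 (C = 3*(-1) = -3)
w(Z, A) = -2 (w(Z, A) = -5 - 1*(-3) = -5 + 3 = -2)
c(w(-15, -13))/33036 = -1/33036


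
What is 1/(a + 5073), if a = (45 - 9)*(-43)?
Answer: 1/3525 ≈ 0.00028369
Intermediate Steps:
a = -1548 (a = 36*(-43) = -1548)
1/(a + 5073) = 1/(-1548 + 5073) = 1/3525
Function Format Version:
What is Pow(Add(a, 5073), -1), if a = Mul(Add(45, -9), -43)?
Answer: Rational(1, 3525) ≈ 0.00028369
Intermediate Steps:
a = -1548 (a = Mul(36, -43) = -1548)
Pow(Add(a, 5073), -1) = Pow(Add(-1548, 5073), -1) = Pow(3525, -1) = Rational(1, 3525)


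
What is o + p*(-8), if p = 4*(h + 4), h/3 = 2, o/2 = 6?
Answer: -308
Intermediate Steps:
o = 12 (o = 2*6 = 12)
h = 6 (h = 3*2 = 6)
p = 40 (p = 4*(6 + 4) = 4*10 = 40)
o + p*(-8) = 12 + 40*(-8) = 12 - 320 = -308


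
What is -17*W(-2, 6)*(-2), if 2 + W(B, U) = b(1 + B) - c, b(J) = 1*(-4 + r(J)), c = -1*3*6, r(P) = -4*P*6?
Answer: 1224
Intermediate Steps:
r(P) = -24*P
c = -18 (c = -3*6 = -18)
b(J) = -4 - 24*J (b(J) = 1*(-4 - 24*J) = -4 - 24*J)
W(B, U) = -12 - 24*B (W(B, U) = -2 + ((-4 - 24*(1 + B)) - 1*(-18)) = -2 + ((-4 + (-24 - 24*B)) + 18) = -2 + ((-28 - 24*B) + 18) = -2 + (-10 - 24*B) = -12 - 24*B)
-17*W(-2, 6)*(-2) = -17*(-12 - 24*(-2))*(-2) = -17*(-12 + 48)*(-2) = -17*36*(-2) = -612*(-2) = 1224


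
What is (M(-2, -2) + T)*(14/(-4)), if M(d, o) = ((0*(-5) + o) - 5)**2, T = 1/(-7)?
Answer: -171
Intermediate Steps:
T = -1/7 ≈ -0.14286
M(d, o) = (-5 + o)**2 (M(d, o) = ((0 + o) - 5)**2 = (o - 5)**2 = (-5 + o)**2)
(M(-2, -2) + T)*(14/(-4)) = ((-5 - 2)**2 - 1/7)*(14/(-4)) = ((-7)**2 - 1/7)*(14*(-1/4)) = (49 - 1/7)*(-7/2) = (342/7)*(-7/2) = -171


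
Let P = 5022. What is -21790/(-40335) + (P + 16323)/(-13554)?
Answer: -12569087/12148902 ≈ -1.0346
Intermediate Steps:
-21790/(-40335) + (P + 16323)/(-13554) = -21790/(-40335) + (5022 + 16323)/(-13554) = -21790*(-1/40335) + 21345*(-1/13554) = 4358/8067 - 7115/4518 = -12569087/12148902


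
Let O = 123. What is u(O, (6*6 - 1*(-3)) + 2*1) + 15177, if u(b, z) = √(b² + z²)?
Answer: 15177 + 41*√10 ≈ 15307.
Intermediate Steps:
u(O, (6*6 - 1*(-3)) + 2*1) + 15177 = √(123² + ((6*6 - 1*(-3)) + 2*1)²) + 15177 = √(15129 + ((36 + 3) + 2)²) + 15177 = √(15129 + (39 + 2)²) + 15177 = √(15129 + 41²) + 15177 = √(15129 + 1681) + 15177 = √16810 + 15177 = 41*√10 + 15177 = 15177 + 41*√10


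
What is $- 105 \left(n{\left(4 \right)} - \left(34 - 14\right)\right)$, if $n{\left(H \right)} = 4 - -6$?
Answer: $1050$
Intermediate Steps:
$n{\left(H \right)} = 10$ ($n{\left(H \right)} = 4 + 6 = 10$)
$- 105 \left(n{\left(4 \right)} - \left(34 - 14\right)\right) = - 105 \left(10 - \left(34 - 14\right)\right) = - 105 \left(10 - 20\right) = \left(-105\right) \left(-10\right) = 1050$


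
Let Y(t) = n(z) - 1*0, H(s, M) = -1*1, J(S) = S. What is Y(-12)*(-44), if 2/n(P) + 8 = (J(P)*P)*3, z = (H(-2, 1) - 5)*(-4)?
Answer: -11/215 ≈ -0.051163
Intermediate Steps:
H(s, M) = -1
z = 24 (z = (-1 - 5)*(-4) = -6*(-4) = 24)
n(P) = 2/(-8 + 3*P**2) (n(P) = 2/(-8 + (P*P)*3) = 2/(-8 + P**2*3) = 2/(-8 + 3*P**2))
Y(t) = 1/860 (Y(t) = 2/(-8 + 3*24**2) - 1*0 = 2/(-8 + 3*576) + 0 = 2/(-8 + 1728) + 0 = 2/1720 + 0 = 2*(1/1720) + 0 = 1/860 + 0 = 1/860)
Y(-12)*(-44) = (1/860)*(-44) = -11/215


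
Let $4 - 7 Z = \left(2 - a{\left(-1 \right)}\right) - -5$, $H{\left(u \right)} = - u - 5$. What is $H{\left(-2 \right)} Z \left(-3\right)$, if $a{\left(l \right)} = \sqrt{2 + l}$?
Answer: $- \frac{18}{7} \approx -2.5714$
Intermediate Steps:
$H{\left(u \right)} = -5 - u$
$Z = - \frac{2}{7}$ ($Z = \frac{4}{7} - \frac{\left(2 - \sqrt{2 - 1}\right) - -5}{7} = \frac{4}{7} - \frac{\left(2 - \sqrt{1}\right) + 5}{7} = \frac{4}{7} - \frac{\left(2 - 1\right) + 5}{7} = \frac{4}{7} - \frac{1 + 5}{7} = \frac{4}{7} - \frac{6}{7} = - \frac{2}{7} \approx -0.28571$)
$H{\left(-2 \right)} Z \left(-3\right) = \left(-5 - -2\right) \left(- \frac{2}{7}\right) \left(-3\right) = \left(-5 + 2\right) \left(- \frac{2}{7}\right) \left(-3\right) = \left(-3\right) \left(- \frac{2}{7}\right) \left(-3\right) = \frac{6}{7} \left(-3\right) = - \frac{18}{7}$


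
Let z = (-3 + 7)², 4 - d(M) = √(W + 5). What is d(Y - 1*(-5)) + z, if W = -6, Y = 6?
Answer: 20 - I ≈ 20.0 - 1.0*I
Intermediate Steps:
d(M) = 4 - I (d(M) = 4 - √(-6 + 5) = 4 - √(-1) = 4 - I)
z = 16 (z = 4² = 16)
d(Y - 1*(-5)) + z = (4 - I) + 16 = 20 - I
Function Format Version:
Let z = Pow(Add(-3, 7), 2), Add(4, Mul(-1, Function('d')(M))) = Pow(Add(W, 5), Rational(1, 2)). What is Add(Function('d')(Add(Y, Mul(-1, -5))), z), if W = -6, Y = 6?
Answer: Add(20, Mul(-1, I)) ≈ Add(20.000, Mul(-1.0000, I))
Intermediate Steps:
Function('d')(M) = Add(4, Mul(-1, I)) (Function('d')(M) = Add(4, Mul(-1, Pow(Add(-6, 5), Rational(1, 2)))) = Add(4, Mul(-1, Pow(-1, Rational(1, 2)))) = Add(4, Mul(-1, I)))
z = 16 (z = Pow(4, 2) = 16)
Add(Function('d')(Add(Y, Mul(-1, -5))), z) = Add(Add(4, Mul(-1, I)), 16) = Add(20, Mul(-1, I))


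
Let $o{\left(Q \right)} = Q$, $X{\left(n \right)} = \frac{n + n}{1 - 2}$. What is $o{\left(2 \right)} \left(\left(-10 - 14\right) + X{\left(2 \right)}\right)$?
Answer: $-56$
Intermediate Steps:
$X{\left(n \right)} = - 2 n$ ($X{\left(n \right)} = \frac{2 n}{-1} = 2 n \left(-1\right) = - 2 n$)
$o{\left(2 \right)} \left(\left(-10 - 14\right) + X{\left(2 \right)}\right) = 2 \left(\left(-10 - 14\right) - 4\right) = 2 \left(-24 - 4\right) = 2 \left(-28\right) = -56$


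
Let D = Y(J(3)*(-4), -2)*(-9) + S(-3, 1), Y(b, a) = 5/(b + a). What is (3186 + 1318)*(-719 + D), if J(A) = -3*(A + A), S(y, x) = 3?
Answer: -22594316/7 ≈ -3.2278e+6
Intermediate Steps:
J(A) = -6*A
Y(b, a) = 5/(a + b)
D = 33/14 (D = (5/(-2 - 6*3*(-4)))*(-9) + 3 = (5/(-2 - 18*(-4)))*(-9) + 3 = (5/(-2 + 72))*(-9) + 3 = (5/70)*(-9) + 3 = (5*(1/70))*(-9) + 3 = (1/14)*(-9) + 3 = -9/14 + 3 = 33/14 ≈ 2.3571)
(3186 + 1318)*(-719 + D) = (3186 + 1318)*(-719 + 33/14) = 4504*(-10033/14) = -22594316/7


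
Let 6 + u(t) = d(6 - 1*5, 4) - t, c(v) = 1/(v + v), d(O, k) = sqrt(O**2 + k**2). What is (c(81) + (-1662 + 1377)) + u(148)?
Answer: -71117/162 + sqrt(17) ≈ -434.87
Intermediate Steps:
c(v) = 1/(2*v)
u(t) = -6 + sqrt(17) - t (u(t) = -6 + (sqrt((6 - 1*5)**2 + 4**2) - t) = -6 + (sqrt((6 - 5)**2 + 16) - t) = -6 + (sqrt(1**2 + 16) - t) = -6 + (sqrt(1 + 16) - t) = -6 + (sqrt(17) - t) = -6 + sqrt(17) - t)
(c(81) + (-1662 + 1377)) + u(148) = ((1/2)/81 + (-1662 + 1377)) + (-6 + sqrt(17) - 1*148) = ((1/2)*(1/81) - 285) + (-6 + sqrt(17) - 148) = (1/162 - 285) + (-154 + sqrt(17)) = -46169/162 + (-154 + sqrt(17)) = -71117/162 + sqrt(17)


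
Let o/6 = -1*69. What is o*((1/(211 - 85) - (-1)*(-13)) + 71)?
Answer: -168107/7 ≈ -24015.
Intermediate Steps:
o = -414 (o = 6*(-1*69) = 6*(-69) = -414)
o*((1/(211 - 85) - (-1)*(-13)) + 71) = -414*((1/(211 - 85) - (-1)*(-13)) + 71) = -414*((1/126 - 1*13) + 71) = -414*((1/126 - 13) + 71) = -414*(-1637/126 + 71) = -414*7309/126 = -168107/7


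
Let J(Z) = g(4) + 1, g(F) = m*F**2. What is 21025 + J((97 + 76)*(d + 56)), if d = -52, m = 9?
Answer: 21170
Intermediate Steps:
g(F) = 9*F**2
J(Z) = 145 (J(Z) = 9*4**2 + 1 = 9*16 + 1 = 144 + 1 = 145)
21025 + J((97 + 76)*(d + 56)) = 21025 + 145 = 21170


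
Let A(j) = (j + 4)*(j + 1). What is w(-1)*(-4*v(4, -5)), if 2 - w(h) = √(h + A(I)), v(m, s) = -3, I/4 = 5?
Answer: 24 - 12*√503 ≈ -245.13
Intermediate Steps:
I = 20 (I = 4*5 = 20)
A(j) = (1 + j)*(4 + j) (A(j) = (4 + j)*(1 + j) = (1 + j)*(4 + j))
w(h) = 2 - √(504 + h) (w(h) = 2 - √(h + (4 + 20² + 5*20)) = 2 - √(h + (4 + 400 + 100)) = 2 - √(h + 504) = 2 - √(504 + h))
w(-1)*(-4*v(4, -5)) = (2 - √(504 - 1))*(-4*(-3)) = (2 - √503)*12 = 24 - 12*√503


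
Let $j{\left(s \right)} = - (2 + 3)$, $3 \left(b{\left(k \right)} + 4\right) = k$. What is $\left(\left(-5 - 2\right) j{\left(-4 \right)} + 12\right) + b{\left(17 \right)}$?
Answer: $\frac{146}{3} \approx 48.667$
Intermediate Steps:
$b{\left(k \right)} = -4 + \frac{k}{3}$
$j{\left(s \right)} = -5$ ($j{\left(s \right)} = \left(-1\right) 5 = -5$)
$\left(\left(-5 - 2\right) j{\left(-4 \right)} + 12\right) + b{\left(17 \right)} = \left(\left(-5 - 2\right) \left(-5\right) + 12\right) + \left(-4 + \frac{1}{3} \cdot 17\right) = \left(\left(-5 - 2\right) \left(-5\right) + 12\right) + \left(-4 + \frac{17}{3}\right) = \left(\left(-7\right) \left(-5\right) + 12\right) + \frac{5}{3} = \left(35 + 12\right) + \frac{5}{3} = 47 + \frac{5}{3} = \frac{146}{3}$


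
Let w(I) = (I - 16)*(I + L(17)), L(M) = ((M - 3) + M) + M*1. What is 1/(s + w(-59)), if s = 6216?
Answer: 1/7041 ≈ 0.00014203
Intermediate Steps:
L(M) = -3 + 3*M (L(M) = ((-3 + M) + M) + M = (-3 + 2*M) + M = -3 + 3*M)
w(I) = (-16 + I)*(48 + I) (w(I) = (I - 16)*(I + (-3 + 3*17)) = (-16 + I)*(I + (-3 + 51)) = (-16 + I)*(I + 48) = (-16 + I)*(48 + I))
1/(s + w(-59)) = 1/(6216 + (-768 + (-59)² + 32*(-59))) = 1/(6216 + (-768 + 3481 - 1888)) = 1/(6216 + 825) = 1/7041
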